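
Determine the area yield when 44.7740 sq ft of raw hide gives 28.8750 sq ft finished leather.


Formula: Yield = finished / raw * 100
Substituting: Yield = 28.8750 / 44.7740 * 100
Result: 64.4906 %


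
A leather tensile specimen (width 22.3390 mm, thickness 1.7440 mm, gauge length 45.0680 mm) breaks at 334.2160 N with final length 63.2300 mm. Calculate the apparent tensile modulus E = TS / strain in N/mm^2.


TS = F / (w * t) = 334.2160 / (22.3390 * 1.7440) = 8.5786 N/mm^2
strain = (Lf - L0) / L0 = (63.2300 - 45.0680) / 45.0680 = 0.4030
E = TS / strain = 8.5786 / 0.4030 = 21.2874 N/mm^2


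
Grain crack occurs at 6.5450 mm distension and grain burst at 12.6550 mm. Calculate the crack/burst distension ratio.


Formula: Ratio = crack / burst
Substituting: Ratio = 6.5450 / 12.6550
Result: 0.5172


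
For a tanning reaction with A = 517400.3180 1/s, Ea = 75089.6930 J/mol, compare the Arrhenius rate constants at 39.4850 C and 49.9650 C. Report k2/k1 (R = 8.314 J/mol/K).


T1 = 39.4850 + 273.15 = 312.6350 K; T2 = 49.9650 + 273.15 = 323.1150 K
k1 = A * exp(-Ea/(R*T1)) = 517400.3180 * exp(-75089.6930/(8.314*312.6350)) = 1.4706e-07 1/s
k2 = A * exp(-Ea/(R*T2)) = 517400.3180 * exp(-75089.6930/(8.314*323.1150)) = 3.7533e-07 1/s
k2/k1 = 3.7533e-07 / 1.4706e-07 = 2.5523


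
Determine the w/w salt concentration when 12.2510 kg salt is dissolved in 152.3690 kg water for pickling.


Formula: Conc = salt / (water + salt) * 100
Substituting: Conc = 12.2510 / (152.3690 + 12.2510) * 100
Result: 7.4420 %


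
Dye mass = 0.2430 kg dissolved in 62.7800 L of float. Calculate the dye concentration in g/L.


Formula: Conc = dye_mass(kg) / volume(L) * 1000
Substituting: Conc = 0.2430 / 62.7800 * 1000
Result: 3.8707 g/L


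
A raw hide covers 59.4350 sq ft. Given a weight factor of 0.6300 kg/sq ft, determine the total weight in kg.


Formula: Weight = area * weight_per_sqft
Substituting: Weight = 59.4350 * 0.6300
Result: 37.4441 kg


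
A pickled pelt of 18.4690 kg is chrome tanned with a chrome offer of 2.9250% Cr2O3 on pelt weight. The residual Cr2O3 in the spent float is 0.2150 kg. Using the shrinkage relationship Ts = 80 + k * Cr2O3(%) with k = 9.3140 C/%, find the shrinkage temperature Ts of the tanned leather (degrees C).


Offered = pelt * offer_pct / 100 = 18.4690 * 2.9250 / 100 = 0.5402 kg
Uptake = offered - residual = 0.5402 - 0.2150 = 0.3252 kg
Cr2O3% on pelt = uptake / pelt * 100 = 0.3252 / 18.4690 * 100 = 1.7609 %
Ts = 80 + k * Cr2O3% = 80 + 9.3140 * 1.7609 = 96.4009 C


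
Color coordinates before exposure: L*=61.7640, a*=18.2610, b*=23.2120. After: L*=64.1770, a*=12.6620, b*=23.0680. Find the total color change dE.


dL = 2.4130, da = -5.5990, db = -0.1440
dE = sqrt(2.4130^2 + (-5.5990)^2 + (-0.1440)^2) = 6.0985


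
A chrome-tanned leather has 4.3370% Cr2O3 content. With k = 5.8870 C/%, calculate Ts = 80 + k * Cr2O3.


Formula: Ts = 80 + k * Cr2O3
Substituting: Ts = 80 + 5.8870 * 4.3370
Result: 105.5319 C


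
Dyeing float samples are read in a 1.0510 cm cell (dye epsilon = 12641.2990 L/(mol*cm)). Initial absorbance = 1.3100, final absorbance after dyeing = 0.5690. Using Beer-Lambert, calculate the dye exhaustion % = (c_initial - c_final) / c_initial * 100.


c_initial = A_i / (epsilon * l) = 1.3100 / (12641.2990 * 1.0510) = 9.8600e-05 mol/L
c_final = A_f / (epsilon * l) = 0.5690 / (12641.2990 * 1.0510) = 4.2827e-05 mol/L
Exhaustion = (c_initial - c_final) / c_initial * 100 = (9.8600e-05 - 4.2827e-05) / 9.8600e-05 * 100 = 56.5649 %


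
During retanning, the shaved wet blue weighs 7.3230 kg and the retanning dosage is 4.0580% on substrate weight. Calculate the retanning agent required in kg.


Formula: Retan = substrate * pct / 100
Substituting: Retan = 7.3230 * 4.0580 / 100
Result: 0.2972 kg


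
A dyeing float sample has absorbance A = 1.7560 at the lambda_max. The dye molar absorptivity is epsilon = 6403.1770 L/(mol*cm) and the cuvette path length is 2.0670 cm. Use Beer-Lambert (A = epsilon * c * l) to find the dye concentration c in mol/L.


Formula: c = A / (epsilon * l)
Substituting: c = 1.7560 / (6403.1770 * 2.0670)
Result: 1.3267e-04 mol/L


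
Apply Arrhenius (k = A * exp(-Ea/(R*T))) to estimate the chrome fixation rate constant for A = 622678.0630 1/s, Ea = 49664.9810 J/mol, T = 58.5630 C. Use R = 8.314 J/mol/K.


T_K = T_C + 273.15 = 58.5630 + 273.15 = 331.7130 K
exponent = -Ea / (R * T_K) = -49664.9810 / (8.314 * 331.7130) = -18.0085
k = A * exp(exponent) = 622678.0630 * exp(-18.0085) = 0.00940302 1/s


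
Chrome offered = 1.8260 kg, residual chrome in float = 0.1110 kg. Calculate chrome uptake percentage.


Formula: Uptake = (offered - residual) / offered * 100
Substituting: Uptake = (1.8260 - 0.1110) / 1.8260 * 100
Result: 93.9211 %


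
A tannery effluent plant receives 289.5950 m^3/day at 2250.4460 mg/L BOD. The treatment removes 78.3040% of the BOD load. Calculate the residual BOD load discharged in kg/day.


Load_in = volume * conc / 1000 = 289.5950 * 2250.4460 / 1000 = 651.7179 kg/day
Removed = Load_in * eff / 100 = 651.7179 * 78.3040 / 100 = 510.3212 kg/day
Load_out = Load_in - Removed = 651.7179 - 510.3212 = 141.3967 kg/day


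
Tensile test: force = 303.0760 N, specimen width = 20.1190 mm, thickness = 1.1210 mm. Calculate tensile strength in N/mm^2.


Formula: TS = force / (width * thickness)
Substituting: TS = 303.0760 / (20.1190 * 1.1210)
Result: 13.4382 N/mm^2


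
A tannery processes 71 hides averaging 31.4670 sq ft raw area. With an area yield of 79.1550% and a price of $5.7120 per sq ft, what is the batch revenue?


Raw_total = N * avg_area = 71 * 31.4670 = 2234.1570 sq ft
Finished = Raw_total * yield / 100 = 2234.1570 * 79.1550 / 100 = 1768.4470 sq ft
Value = Finished * price = 1768.4470 * 5.7120 = 10101.3691 $


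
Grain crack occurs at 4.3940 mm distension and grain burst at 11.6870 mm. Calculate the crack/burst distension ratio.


Formula: Ratio = crack / burst
Substituting: Ratio = 4.3940 / 11.6870
Result: 0.3760


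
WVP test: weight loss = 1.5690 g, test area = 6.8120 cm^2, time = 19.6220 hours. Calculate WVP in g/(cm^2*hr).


Formula: WVP = loss / (area * time)
Substituting: WVP = 1.5690 / (6.8120 * 19.6220)
Result: 0.0117383 g/(cm^2*hr)


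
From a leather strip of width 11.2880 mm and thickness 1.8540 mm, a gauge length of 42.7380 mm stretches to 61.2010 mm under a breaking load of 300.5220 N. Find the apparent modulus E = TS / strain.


TS = F / (w * t) = 300.5220 / (11.2880 * 1.8540) = 14.3598 N/mm^2
strain = (Lf - L0) / L0 = (61.2010 - 42.7380) / 42.7380 = 0.4320
E = TS / strain = 14.3598 / 0.4320 = 33.2400 N/mm^2


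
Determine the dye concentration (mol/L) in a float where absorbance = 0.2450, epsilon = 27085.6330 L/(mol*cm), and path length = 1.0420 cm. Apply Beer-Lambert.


Formula: c = A / (epsilon * l)
Substituting: c = 0.2450 / (27085.6330 * 1.0420)
Result: 8.6808e-06 mol/L


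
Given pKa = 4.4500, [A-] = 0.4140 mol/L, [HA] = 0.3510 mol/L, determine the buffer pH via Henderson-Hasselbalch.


ratio = [A-] / [HA] = 0.4140 / 0.3510 = 1.1795
log10(ratio) = 0.0716932
pH = pKa + log10(ratio) = 4.4500 + 0.0716932 = 4.5217


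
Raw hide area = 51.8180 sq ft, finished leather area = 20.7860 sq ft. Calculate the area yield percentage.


Formula: Yield = finished / raw * 100
Substituting: Yield = 20.7860 / 51.8180 * 100
Result: 40.1135 %


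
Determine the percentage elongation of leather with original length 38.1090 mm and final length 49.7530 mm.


Formula: Elongation = (Lf - L0) / L0 * 100
Substituting: Elongation = (49.7530 - 38.1090) / 38.1090 * 100
Result: 30.5545 %


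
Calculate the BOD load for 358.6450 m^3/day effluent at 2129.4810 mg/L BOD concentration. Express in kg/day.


Formula: BOD_load = volume * conc / 1000
Substituting: BOD_load = 358.6450 * 2129.4810 / 1000
Result: 763.7277 kg/day


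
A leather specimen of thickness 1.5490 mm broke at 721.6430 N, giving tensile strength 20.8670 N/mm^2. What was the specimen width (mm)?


Formula: w = F / (TS * t)
Substituting: w = 721.6430 / (20.8670 * 1.5490)
Result: 22.3260 mm


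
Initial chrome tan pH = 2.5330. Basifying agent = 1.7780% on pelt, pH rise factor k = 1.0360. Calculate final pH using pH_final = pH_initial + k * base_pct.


Formula: pH_final = pH_initial + k * base_pct
Substituting: pH_final = 2.5330 + 1.0360 * 1.7780
Result: 4.3750


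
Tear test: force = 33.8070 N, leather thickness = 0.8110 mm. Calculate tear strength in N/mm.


Formula: Tear strength = force / thickness
Substituting: Tear strength = 33.8070 / 0.8110
Result: 41.6856 N/mm


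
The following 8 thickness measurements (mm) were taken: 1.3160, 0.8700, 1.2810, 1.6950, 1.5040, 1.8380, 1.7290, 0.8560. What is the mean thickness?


Formula: Average = sum / n
Substituting: Average = 11.0890 / 8
Result: 1.3861 mm


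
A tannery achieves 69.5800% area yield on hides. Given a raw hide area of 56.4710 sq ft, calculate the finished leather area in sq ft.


Formula: finished = raw * yield / 100
Substituting: finished = 56.4710 * 69.5800 / 100
Result: 39.2925 sq ft


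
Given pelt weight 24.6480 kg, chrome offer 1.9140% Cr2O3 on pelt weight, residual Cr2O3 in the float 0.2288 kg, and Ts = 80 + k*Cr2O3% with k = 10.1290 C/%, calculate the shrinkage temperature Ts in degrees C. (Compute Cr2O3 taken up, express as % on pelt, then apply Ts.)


Offered = pelt * offer_pct / 100 = 24.6480 * 1.9140 / 100 = 0.4718 kg
Uptake = offered - residual = 0.4718 - 0.2288 = 0.2430 kg
Cr2O3% on pelt = uptake / pelt * 100 = 0.2430 / 24.6480 * 100 = 0.9857 %
Ts = 80 + k * Cr2O3% = 80 + 10.1290 * 0.9857 = 89.9845 C


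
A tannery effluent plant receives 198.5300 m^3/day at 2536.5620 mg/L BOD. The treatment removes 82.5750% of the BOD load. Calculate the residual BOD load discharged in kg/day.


Load_in = volume * conc / 1000 = 198.5300 * 2536.5620 / 1000 = 503.5837 kg/day
Removed = Load_in * eff / 100 = 503.5837 * 82.5750 / 100 = 415.8342 kg/day
Load_out = Load_in - Removed = 503.5837 - 415.8342 = 87.7495 kg/day


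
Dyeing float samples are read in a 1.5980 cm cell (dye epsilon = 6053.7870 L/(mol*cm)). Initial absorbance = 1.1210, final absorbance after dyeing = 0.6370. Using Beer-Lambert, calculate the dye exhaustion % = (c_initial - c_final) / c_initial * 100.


c_initial = A_i / (epsilon * l) = 1.1210 / (6053.7870 * 1.5980) = 1.1588e-04 mol/L
c_final = A_f / (epsilon * l) = 0.6370 / (6053.7870 * 1.5980) = 6.5847e-05 mol/L
Exhaustion = (c_initial - c_final) / c_initial * 100 = (1.1588e-04 - 6.5847e-05) / 1.1588e-04 * 100 = 43.1757 %


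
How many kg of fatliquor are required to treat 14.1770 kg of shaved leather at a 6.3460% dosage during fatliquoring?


Formula: Fat = substrate * pct / 100
Substituting: Fat = 14.1770 * 6.3460 / 100
Result: 0.8997 kg


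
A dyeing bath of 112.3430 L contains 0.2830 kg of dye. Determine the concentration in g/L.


Formula: Conc = dye_mass(kg) / volume(L) * 1000
Substituting: Conc = 0.2830 / 112.3430 * 1000
Result: 2.5191 g/L


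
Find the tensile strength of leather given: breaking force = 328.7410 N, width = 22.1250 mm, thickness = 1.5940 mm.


Formula: TS = force / (width * thickness)
Substituting: TS = 328.7410 / (22.1250 * 1.5940)
Result: 9.3214 N/mm^2


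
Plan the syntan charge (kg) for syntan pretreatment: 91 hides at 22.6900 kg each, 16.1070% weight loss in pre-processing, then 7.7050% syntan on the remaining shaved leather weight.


Total_raw = N * avg_wt = 91 * 22.6900 = 2064.7900 kg
Substrate = Total_raw * (1 - loss/100) = 2064.7900 * (1 - 16.1070/100) = 1732.2143 kg
Syntan = Substrate * pct / 100 = 1732.2143 * 7.7050 / 100 = 133.4671 kg


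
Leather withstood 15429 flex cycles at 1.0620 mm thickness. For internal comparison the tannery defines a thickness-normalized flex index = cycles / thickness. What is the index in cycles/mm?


Formula: Index = cycles / thickness
Substituting: Index = 15429 / 1.0620
Result: 14528.2486 cycles/mm


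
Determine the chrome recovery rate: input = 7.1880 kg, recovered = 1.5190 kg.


Formula: Recovery = recovered / input * 100
Substituting: Recovery = 1.5190 / 7.1880 * 100
Result: 21.1324 %


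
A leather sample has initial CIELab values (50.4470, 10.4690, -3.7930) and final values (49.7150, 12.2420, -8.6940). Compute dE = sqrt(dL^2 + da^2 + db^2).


dL = -0.7320, da = 1.7730, db = -4.9010
dE = sqrt((-0.7320)^2 + 1.7730^2 + (-4.9010)^2) = 5.2630


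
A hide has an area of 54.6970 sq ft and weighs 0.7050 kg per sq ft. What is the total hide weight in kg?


Formula: Weight = area * weight_per_sqft
Substituting: Weight = 54.6970 * 0.7050
Result: 38.5614 kg


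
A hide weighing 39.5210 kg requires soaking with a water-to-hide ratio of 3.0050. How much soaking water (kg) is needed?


Formula: Water = hide_weight * ratio
Substituting: Water = 39.5210 * 3.0050
Result: 118.7606 kg


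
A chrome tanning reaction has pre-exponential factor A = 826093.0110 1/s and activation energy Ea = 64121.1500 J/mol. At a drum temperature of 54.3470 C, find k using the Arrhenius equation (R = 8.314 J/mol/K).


T_K = T_C + 273.15 = 54.3470 + 273.15 = 327.4970 K
exponent = -Ea / (R * T_K) = -64121.1500 / (8.314 * 327.4970) = -23.5496
k = A * exp(exponent) = 826093.0110 * exp(-23.5496) = 4.8928e-05 1/s


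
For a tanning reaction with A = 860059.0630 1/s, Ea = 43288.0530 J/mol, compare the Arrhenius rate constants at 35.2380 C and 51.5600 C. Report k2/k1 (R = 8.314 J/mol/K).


T1 = 35.2380 + 273.15 = 308.3880 K; T2 = 51.5600 + 273.15 = 324.7100 K
k1 = A * exp(-Ea/(R*T1)) = 860059.0630 * exp(-43288.0530/(8.314*308.3880)) = 0.0400083 1/s
k2 = A * exp(-Ea/(R*T2)) = 860059.0630 * exp(-43288.0530/(8.314*324.7100)) = 0.0934807 1/s
k2/k1 = 0.0934807 / 0.0400083 = 2.3365


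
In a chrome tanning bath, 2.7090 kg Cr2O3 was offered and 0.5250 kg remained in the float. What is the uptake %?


Formula: Uptake = (offered - residual) / offered * 100
Substituting: Uptake = (2.7090 - 0.5250) / 2.7090 * 100
Result: 80.6202 %


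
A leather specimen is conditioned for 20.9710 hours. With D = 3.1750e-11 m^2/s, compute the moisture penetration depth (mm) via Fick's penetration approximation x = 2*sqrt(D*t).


t = 20.9710 hr * 3600 = 75495.6000 s
D * t = 3.1750e-11 * 75495.6000 = 2.3970e-06
x = 2 * sqrt(D*t) = 2 * sqrt(2.3970e-06) = 0.00309644 m = 3.0964 mm


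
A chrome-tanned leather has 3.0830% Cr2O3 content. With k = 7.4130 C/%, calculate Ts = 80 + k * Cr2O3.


Formula: Ts = 80 + k * Cr2O3
Substituting: Ts = 80 + 7.4130 * 3.0830
Result: 102.8543 C


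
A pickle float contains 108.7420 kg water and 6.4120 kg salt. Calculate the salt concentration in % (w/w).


Formula: Conc = salt / (water + salt) * 100
Substituting: Conc = 6.4120 / (108.7420 + 6.4120) * 100
Result: 5.5682 %


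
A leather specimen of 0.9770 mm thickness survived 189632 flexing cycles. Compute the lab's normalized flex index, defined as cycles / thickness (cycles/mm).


Formula: Index = cycles / thickness
Substituting: Index = 189632 / 0.9770
Result: 194096.2129 cycles/mm


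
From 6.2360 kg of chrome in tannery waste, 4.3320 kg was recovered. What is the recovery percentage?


Formula: Recovery = recovered / input * 100
Substituting: Recovery = 4.3320 / 6.2360 * 100
Result: 69.4676 %


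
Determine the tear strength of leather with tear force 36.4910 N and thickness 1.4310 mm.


Formula: Tear strength = force / thickness
Substituting: Tear strength = 36.4910 / 1.4310
Result: 25.5003 N/mm


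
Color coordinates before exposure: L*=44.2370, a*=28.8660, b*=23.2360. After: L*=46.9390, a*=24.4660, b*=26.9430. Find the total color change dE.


dL = 2.7020, da = -4.4000, db = 3.7070
dE = sqrt(2.7020^2 + (-4.4000)^2 + 3.7070^2) = 6.3563


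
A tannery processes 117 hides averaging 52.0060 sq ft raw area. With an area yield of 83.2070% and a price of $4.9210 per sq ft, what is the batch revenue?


Raw_total = N * avg_area = 117 * 52.0060 = 6084.7020 sq ft
Finished = Raw_total * yield / 100 = 6084.7020 * 83.2070 / 100 = 5062.8980 sq ft
Value = Finished * price = 5062.8980 * 4.9210 = 24914.5210 $


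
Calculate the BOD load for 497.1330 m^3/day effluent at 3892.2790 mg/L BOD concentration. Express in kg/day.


Formula: BOD_load = volume * conc / 1000
Substituting: BOD_load = 497.1330 * 3892.2790 / 1000
Result: 1934.9803 kg/day


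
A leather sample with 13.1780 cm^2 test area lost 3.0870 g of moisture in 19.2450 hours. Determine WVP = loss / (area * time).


Formula: WVP = loss / (area * time)
Substituting: WVP = 3.0870 / (13.1780 * 19.2450)
Result: 0.0121722 g/(cm^2*hr)


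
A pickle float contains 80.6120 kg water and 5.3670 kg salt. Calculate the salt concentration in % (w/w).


Formula: Conc = salt / (water + salt) * 100
Substituting: Conc = 5.3670 / (80.6120 + 5.3670) * 100
Result: 6.2422 %


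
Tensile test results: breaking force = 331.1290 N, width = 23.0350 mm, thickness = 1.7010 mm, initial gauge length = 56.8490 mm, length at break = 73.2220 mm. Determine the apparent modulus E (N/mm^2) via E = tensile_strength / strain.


TS = F / (w * t) = 331.1290 / (23.0350 * 1.7010) = 8.4509 N/mm^2
strain = (Lf - L0) / L0 = (73.2220 - 56.8490) / 56.8490 = 0.2880
E = TS / strain = 8.4509 / 0.2880 = 29.3426 N/mm^2


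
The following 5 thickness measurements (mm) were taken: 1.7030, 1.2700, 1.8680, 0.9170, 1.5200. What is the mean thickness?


Formula: Average = sum / n
Substituting: Average = 7.2780 / 5
Result: 1.4556 mm


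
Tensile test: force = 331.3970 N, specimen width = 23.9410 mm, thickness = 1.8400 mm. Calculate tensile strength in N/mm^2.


Formula: TS = force / (width * thickness)
Substituting: TS = 331.3970 / (23.9410 * 1.8400)
Result: 7.5230 N/mm^2


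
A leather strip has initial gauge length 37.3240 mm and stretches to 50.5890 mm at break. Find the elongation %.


Formula: Elongation = (Lf - L0) / L0 * 100
Substituting: Elongation = (50.5890 - 37.3240) / 37.3240 * 100
Result: 35.5401 %


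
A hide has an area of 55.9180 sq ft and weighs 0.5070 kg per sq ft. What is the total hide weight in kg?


Formula: Weight = area * weight_per_sqft
Substituting: Weight = 55.9180 * 0.5070
Result: 28.3504 kg


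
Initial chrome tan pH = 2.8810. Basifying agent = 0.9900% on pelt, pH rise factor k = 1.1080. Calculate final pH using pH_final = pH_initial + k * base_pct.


Formula: pH_final = pH_initial + k * base_pct
Substituting: pH_final = 2.8810 + 1.1080 * 0.9900
Result: 3.9779


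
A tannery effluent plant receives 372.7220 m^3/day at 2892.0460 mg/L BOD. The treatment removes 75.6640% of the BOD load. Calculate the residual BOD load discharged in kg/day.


Load_in = volume * conc / 1000 = 372.7220 * 2892.0460 / 1000 = 1077.9292 kg/day
Removed = Load_in * eff / 100 = 1077.9292 * 75.6640 / 100 = 815.6043 kg/day
Load_out = Load_in - Removed = 1077.9292 - 815.6043 = 262.3248 kg/day


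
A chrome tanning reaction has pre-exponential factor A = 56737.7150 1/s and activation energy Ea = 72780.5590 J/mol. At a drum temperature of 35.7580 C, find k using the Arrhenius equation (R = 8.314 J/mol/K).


T_K = T_C + 273.15 = 35.7580 + 273.15 = 308.9080 K
exponent = -Ea / (R * T_K) = -72780.5590 / (8.314 * 308.9080) = -28.3385
k = A * exp(exponent) = 56737.7150 * exp(-28.3385) = 2.7966e-08 1/s


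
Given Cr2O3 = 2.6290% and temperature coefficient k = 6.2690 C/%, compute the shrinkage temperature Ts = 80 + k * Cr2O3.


Formula: Ts = 80 + k * Cr2O3
Substituting: Ts = 80 + 6.2690 * 2.6290
Result: 96.4812 C


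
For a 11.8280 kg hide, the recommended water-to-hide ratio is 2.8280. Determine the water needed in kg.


Formula: Water = hide_weight * ratio
Substituting: Water = 11.8280 * 2.8280
Result: 33.4496 kg


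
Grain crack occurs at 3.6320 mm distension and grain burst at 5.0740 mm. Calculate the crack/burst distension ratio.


Formula: Ratio = crack / burst
Substituting: Ratio = 3.6320 / 5.0740
Result: 0.7158


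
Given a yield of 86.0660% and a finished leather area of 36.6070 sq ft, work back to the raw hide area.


Formula: raw = finished * 100 / yield
Substituting: raw = 36.6070 * 100 / 86.0660
Result: 42.5336 sq ft


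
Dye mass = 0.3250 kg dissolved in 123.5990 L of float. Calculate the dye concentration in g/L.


Formula: Conc = dye_mass(kg) / volume(L) * 1000
Substituting: Conc = 0.3250 / 123.5990 * 1000
Result: 2.6295 g/L


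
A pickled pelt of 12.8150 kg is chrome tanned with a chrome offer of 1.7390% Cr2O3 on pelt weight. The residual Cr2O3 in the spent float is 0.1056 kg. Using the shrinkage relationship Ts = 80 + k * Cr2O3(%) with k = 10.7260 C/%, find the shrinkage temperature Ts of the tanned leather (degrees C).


Offered = pelt * offer_pct / 100 = 12.8150 * 1.7390 / 100 = 0.2229 kg
Uptake = offered - residual = 0.2229 - 0.1056 = 0.1173 kg
Cr2O3% on pelt = uptake / pelt * 100 = 0.1173 / 12.8150 * 100 = 0.9150 %
Ts = 80 + k * Cr2O3% = 80 + 10.7260 * 0.9150 = 89.8139 C


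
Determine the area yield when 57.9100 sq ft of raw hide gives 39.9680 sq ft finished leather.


Formula: Yield = finished / raw * 100
Substituting: Yield = 39.9680 / 57.9100 * 100
Result: 69.0174 %


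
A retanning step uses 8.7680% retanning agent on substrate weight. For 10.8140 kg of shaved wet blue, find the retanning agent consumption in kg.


Formula: Retan = substrate * pct / 100
Substituting: Retan = 10.8140 * 8.7680 / 100
Result: 0.9482 kg


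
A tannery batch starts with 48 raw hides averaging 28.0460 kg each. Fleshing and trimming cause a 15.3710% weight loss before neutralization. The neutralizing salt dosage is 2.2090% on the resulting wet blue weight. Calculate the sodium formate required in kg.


Total_raw = N * avg_wt = 48 * 28.0460 = 1346.2080 kg
Substrate = Total_raw * (1 - loss/100) = 1346.2080 * (1 - 15.3710/100) = 1139.2824 kg
Neutralizer = Substrate * pct / 100 = 1139.2824 * 2.2090 / 100 = 25.1667 kg


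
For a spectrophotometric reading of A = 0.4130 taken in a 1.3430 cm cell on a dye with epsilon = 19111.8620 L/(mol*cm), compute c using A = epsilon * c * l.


Formula: c = A / (epsilon * l)
Substituting: c = 0.4130 / (19111.8620 * 1.3430)
Result: 1.6091e-05 mol/L


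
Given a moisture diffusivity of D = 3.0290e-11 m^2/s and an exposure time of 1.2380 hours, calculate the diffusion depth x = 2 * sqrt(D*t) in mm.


t = 1.2380 hr * 3600 = 4456.8000 s
D * t = 3.0290e-11 * 4456.8000 = 1.3500e-07
x = 2 * sqrt(D*t) = 2 * sqrt(1.3500e-07) = 7.3484e-04 m = 0.7348 mm


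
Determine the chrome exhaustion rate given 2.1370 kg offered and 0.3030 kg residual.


Formula: Uptake = (offered - residual) / offered * 100
Substituting: Uptake = (2.1370 - 0.3030) / 2.1370 * 100
Result: 85.8212 %


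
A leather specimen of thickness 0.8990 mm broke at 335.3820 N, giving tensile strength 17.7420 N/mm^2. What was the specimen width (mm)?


Formula: w = F / (TS * t)
Substituting: w = 335.3820 / (17.7420 * 0.8990)
Result: 21.0270 mm


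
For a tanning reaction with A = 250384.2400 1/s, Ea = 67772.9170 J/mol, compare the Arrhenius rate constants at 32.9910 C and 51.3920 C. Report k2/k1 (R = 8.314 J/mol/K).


T1 = 32.9910 + 273.15 = 306.1410 K; T2 = 51.3920 + 273.15 = 324.5420 K
k1 = A * exp(-Ea/(R*T1)) = 250384.2400 * exp(-67772.9170/(8.314*306.1410)) = 6.8326e-07 1/s
k2 = A * exp(-Ea/(R*T2)) = 250384.2400 * exp(-67772.9170/(8.314*324.5420)) = 3.0920e-06 1/s
k2/k1 = 3.0920e-06 / 6.8326e-07 = 4.5254


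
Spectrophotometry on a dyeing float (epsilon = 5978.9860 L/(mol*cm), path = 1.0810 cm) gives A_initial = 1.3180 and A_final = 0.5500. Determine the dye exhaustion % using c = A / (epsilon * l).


c_initial = A_i / (epsilon * l) = 1.3180 / (5978.9860 * 1.0810) = 2.0392e-04 mol/L
c_final = A_f / (epsilon * l) = 0.5500 / (5978.9860 * 1.0810) = 8.5096e-05 mol/L
Exhaustion = (c_initial - c_final) / c_initial * 100 = (2.0392e-04 - 8.5096e-05) / 2.0392e-04 * 100 = 58.2701 %


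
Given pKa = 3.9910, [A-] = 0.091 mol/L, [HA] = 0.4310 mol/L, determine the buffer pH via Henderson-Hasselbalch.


ratio = [A-] / [HA] = 0.091 / 0.4310 = 0.2111
log10(ratio) = -0.6754
pH = pKa + log10(ratio) = 3.9910 - 0.6754 = 3.3156


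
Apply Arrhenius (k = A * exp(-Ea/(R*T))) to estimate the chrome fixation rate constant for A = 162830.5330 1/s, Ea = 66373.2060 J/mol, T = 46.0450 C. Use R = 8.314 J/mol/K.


T_K = T_C + 273.15 = 46.0450 + 273.15 = 319.1950 K
exponent = -Ea / (R * T_K) = -66373.2060 / (8.314 * 319.1950) = -25.0107
k = A * exp(exponent) = 162830.5330 * exp(-25.0107) = 2.2372e-06 1/s


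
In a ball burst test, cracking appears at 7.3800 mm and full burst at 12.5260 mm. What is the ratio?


Formula: Ratio = crack / burst
Substituting: Ratio = 7.3800 / 12.5260
Result: 0.5892


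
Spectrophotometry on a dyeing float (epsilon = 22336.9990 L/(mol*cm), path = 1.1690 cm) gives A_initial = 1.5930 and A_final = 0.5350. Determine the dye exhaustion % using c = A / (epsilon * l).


c_initial = A_i / (epsilon * l) = 1.5930 / (22336.9990 * 1.1690) = 6.1007e-05 mol/L
c_final = A_f / (epsilon * l) = 0.5350 / (22336.9990 * 1.1690) = 2.0489e-05 mol/L
Exhaustion = (c_initial - c_final) / c_initial * 100 = (6.1007e-05 - 2.0489e-05) / 6.1007e-05 * 100 = 66.4156 %


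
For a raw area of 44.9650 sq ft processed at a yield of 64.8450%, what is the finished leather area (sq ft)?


Formula: finished = raw * yield / 100
Substituting: finished = 44.9650 * 64.8450 / 100
Result: 29.1576 sq ft


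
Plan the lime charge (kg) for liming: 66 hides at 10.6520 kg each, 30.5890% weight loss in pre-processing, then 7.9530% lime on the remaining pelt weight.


Total_raw = N * avg_wt = 66 * 10.6520 = 703.0320 kg
Substrate = Total_raw * (1 - loss/100) = 703.0320 * (1 - 30.5890/100) = 487.9815 kg
Lime = Substrate * pct / 100 = 487.9815 * 7.9530 / 100 = 38.8092 kg


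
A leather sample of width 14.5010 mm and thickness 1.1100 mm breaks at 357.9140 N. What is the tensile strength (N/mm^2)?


Formula: TS = force / (width * thickness)
Substituting: TS = 357.9140 / (14.5010 * 1.1100)
Result: 22.2361 N/mm^2


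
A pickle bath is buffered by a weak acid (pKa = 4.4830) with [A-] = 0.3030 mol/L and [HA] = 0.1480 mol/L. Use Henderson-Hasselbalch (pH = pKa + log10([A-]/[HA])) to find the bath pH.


ratio = [A-] / [HA] = 0.3030 / 0.1480 = 2.0473
log10(ratio) = 0.3112
pH = pKa + log10(ratio) = 4.4830 + 0.3112 = 4.7942


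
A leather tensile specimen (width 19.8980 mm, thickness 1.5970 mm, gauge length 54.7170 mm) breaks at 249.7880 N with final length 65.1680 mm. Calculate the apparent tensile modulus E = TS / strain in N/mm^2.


TS = F / (w * t) = 249.7880 / (19.8980 * 1.5970) = 7.8606 N/mm^2
strain = (Lf - L0) / L0 = (65.1680 - 54.7170) / 54.7170 = 0.1910
E = TS / strain = 7.8606 / 0.1910 = 41.1549 N/mm^2


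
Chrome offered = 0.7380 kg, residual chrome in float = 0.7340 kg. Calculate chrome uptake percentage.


Formula: Uptake = (offered - residual) / offered * 100
Substituting: Uptake = (0.7380 - 0.7340) / 0.7380 * 100
Result: 0.5420 %


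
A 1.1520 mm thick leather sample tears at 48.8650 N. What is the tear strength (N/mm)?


Formula: Tear strength = force / thickness
Substituting: Tear strength = 48.8650 / 1.1520
Result: 42.4175 N/mm


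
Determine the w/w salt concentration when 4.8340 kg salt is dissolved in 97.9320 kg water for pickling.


Formula: Conc = salt / (water + salt) * 100
Substituting: Conc = 4.8340 / (97.9320 + 4.8340) * 100
Result: 4.7039 %


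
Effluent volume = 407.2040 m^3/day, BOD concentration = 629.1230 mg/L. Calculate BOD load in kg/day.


Formula: BOD_load = volume * conc / 1000
Substituting: BOD_load = 407.2040 * 629.1230 / 1000
Result: 256.1814 kg/day


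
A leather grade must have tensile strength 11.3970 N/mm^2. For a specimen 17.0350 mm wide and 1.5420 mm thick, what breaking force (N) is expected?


Formula: F = TS * w * t
Substituting: F = 11.3970 * 17.0350 * 1.5420
Result: 299.3761 N


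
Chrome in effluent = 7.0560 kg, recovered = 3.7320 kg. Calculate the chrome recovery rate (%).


Formula: Recovery = recovered / input * 100
Substituting: Recovery = 3.7320 / 7.0560 * 100
Result: 52.8912 %


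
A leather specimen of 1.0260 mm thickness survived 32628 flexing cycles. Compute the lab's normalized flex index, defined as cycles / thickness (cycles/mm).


Formula: Index = cycles / thickness
Substituting: Index = 32628 / 1.0260
Result: 31801.1696 cycles/mm


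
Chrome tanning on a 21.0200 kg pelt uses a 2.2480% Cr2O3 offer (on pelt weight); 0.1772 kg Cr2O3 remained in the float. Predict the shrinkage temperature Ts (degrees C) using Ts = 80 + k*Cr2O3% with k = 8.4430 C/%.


Offered = pelt * offer_pct / 100 = 21.0200 * 2.2480 / 100 = 0.4725 kg
Uptake = offered - residual = 0.4725 - 0.1772 = 0.2953 kg
Cr2O3% on pelt = uptake / pelt * 100 = 0.2953 / 21.0200 * 100 = 1.4050 %
Ts = 80 + k * Cr2O3% = 80 + 8.4430 * 1.4050 = 91.8624 C


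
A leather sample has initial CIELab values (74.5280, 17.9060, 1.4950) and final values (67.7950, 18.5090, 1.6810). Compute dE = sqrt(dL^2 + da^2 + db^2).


dL = -6.7330, da = 0.6030, db = 0.1860
dE = sqrt((-6.7330)^2 + 0.6030^2 + 0.1860^2) = 6.7625


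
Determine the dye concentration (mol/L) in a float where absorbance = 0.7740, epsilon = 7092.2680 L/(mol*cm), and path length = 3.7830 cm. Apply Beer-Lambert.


Formula: c = A / (epsilon * l)
Substituting: c = 0.7740 / (7092.2680 * 3.7830)
Result: 2.8848e-05 mol/L


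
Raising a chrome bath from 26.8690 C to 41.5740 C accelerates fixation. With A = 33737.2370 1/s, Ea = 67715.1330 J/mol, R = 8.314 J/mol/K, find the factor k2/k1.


T1 = 26.8690 + 273.15 = 300.0190 K; T2 = 41.5740 + 273.15 = 314.7240 K
k1 = A * exp(-Ea/(R*T1)) = 33737.2370 * exp(-67715.1330/(8.314*300.0190)) = 5.4724e-08 1/s
k2 = A * exp(-Ea/(R*T2)) = 33737.2370 * exp(-67715.1330/(8.314*314.7240)) = 1.9456e-07 1/s
k2/k1 = 1.9456e-07 / 5.4724e-08 = 3.5552


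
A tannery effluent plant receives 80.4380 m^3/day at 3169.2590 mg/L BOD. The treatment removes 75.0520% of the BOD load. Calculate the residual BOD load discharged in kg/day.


Load_in = volume * conc / 1000 = 80.4380 * 3169.2590 / 1000 = 254.9289 kg/day
Removed = Load_in * eff / 100 = 254.9289 * 75.0520 / 100 = 191.3292 kg/day
Load_out = Load_in - Removed = 254.9289 - 191.3292 = 63.5997 kg/day


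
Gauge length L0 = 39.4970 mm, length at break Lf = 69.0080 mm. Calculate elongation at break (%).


Formula: Elongation = (Lf - L0) / L0 * 100
Substituting: Elongation = (69.0080 - 39.4970) / 39.4970 * 100
Result: 74.7171 %


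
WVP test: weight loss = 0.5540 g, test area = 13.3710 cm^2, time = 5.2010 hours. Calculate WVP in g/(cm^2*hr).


Formula: WVP = loss / (area * time)
Substituting: WVP = 0.5540 / (13.3710 * 5.2010)
Result: 0.00796634 g/(cm^2*hr)


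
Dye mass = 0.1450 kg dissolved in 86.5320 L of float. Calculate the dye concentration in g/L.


Formula: Conc = dye_mass(kg) / volume(L) * 1000
Substituting: Conc = 0.1450 / 86.5320 * 1000
Result: 1.6757 g/L


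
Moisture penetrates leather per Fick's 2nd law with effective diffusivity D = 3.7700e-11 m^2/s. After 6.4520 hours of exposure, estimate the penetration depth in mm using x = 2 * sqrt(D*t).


t = 6.4520 hr * 3600 = 23227.2000 s
D * t = 3.7700e-11 * 23227.2000 = 8.7567e-07
x = 2 * sqrt(D*t) = 2 * sqrt(8.7567e-07) = 0.00187154 m = 1.8715 mm


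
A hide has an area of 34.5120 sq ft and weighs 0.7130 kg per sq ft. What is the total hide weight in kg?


Formula: Weight = area * weight_per_sqft
Substituting: Weight = 34.5120 * 0.7130
Result: 24.6071 kg


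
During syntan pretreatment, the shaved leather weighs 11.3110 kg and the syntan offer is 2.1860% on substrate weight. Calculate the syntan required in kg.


Formula: Syntan = substrate * pct / 100
Substituting: Syntan = 11.3110 * 2.1860 / 100
Result: 0.2473 kg


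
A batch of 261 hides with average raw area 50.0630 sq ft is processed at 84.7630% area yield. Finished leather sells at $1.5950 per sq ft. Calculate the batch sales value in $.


Raw_total = N * avg_area = 261 * 50.0630 = 13066.4430 sq ft
Finished = Raw_total * yield / 100 = 13066.4430 * 84.7630 / 100 = 11075.5091 sq ft
Value = Finished * price = 11075.5091 * 1.5950 = 17665.4370 $


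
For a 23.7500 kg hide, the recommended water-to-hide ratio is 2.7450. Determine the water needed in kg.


Formula: Water = hide_weight * ratio
Substituting: Water = 23.7500 * 2.7450
Result: 65.1938 kg


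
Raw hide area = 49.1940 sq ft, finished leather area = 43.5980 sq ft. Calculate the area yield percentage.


Formula: Yield = finished / raw * 100
Substituting: Yield = 43.5980 / 49.1940 * 100
Result: 88.6246 %


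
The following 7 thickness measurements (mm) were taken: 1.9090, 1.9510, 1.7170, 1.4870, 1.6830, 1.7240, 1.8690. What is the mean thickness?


Formula: Average = sum / n
Substituting: Average = 12.3400 / 7
Result: 1.7629 mm


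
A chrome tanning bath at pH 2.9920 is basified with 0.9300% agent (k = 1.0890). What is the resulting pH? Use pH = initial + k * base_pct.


Formula: pH_final = pH_initial + k * base_pct
Substituting: pH_final = 2.9920 + 1.0890 * 0.9300
Result: 4.0048


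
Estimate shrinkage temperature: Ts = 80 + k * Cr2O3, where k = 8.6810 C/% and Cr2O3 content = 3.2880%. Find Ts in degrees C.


Formula: Ts = 80 + k * Cr2O3
Substituting: Ts = 80 + 8.6810 * 3.2880
Result: 108.5431 C


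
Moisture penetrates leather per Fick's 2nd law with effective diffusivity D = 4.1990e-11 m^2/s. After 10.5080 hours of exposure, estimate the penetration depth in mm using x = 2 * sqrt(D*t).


t = 10.5080 hr * 3600 = 37828.8000 s
D * t = 4.1990e-11 * 37828.8000 = 1.5884e-06
x = 2 * sqrt(D*t) = 2 * sqrt(1.5884e-06) = 0.00252066 m = 2.5207 mm


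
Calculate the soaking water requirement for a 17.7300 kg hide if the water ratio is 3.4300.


Formula: Water = hide_weight * ratio
Substituting: Water = 17.7300 * 3.4300
Result: 60.8139 kg


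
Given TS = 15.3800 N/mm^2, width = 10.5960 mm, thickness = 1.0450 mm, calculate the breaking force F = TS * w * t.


Formula: F = TS * w * t
Substituting: F = 15.3800 * 10.5960 * 1.0450
Result: 170.3000 N


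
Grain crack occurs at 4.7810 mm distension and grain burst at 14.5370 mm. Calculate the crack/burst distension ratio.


Formula: Ratio = crack / burst
Substituting: Ratio = 4.7810 / 14.5370
Result: 0.3289


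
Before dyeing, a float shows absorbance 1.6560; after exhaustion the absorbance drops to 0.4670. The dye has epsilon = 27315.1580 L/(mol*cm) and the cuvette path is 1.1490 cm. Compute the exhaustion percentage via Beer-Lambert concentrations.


c_initial = A_i / (epsilon * l) = 1.6560 / (27315.1580 * 1.1490) = 5.2764e-05 mol/L
c_final = A_f / (epsilon * l) = 0.4670 / (27315.1580 * 1.1490) = 1.4880e-05 mol/L
Exhaustion = (c_initial - c_final) / c_initial * 100 = (5.2764e-05 - 1.4880e-05) / 5.2764e-05 * 100 = 71.7995 %


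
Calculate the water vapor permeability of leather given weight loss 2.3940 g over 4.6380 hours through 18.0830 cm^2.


Formula: WVP = loss / (area * time)
Substituting: WVP = 2.3940 / (18.0830 * 4.6380)
Result: 0.0285445 g/(cm^2*hr)


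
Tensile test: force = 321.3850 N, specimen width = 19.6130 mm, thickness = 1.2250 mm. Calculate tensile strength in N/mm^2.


Formula: TS = force / (width * thickness)
Substituting: TS = 321.3850 / (19.6130 * 1.2250)
Result: 13.3766 N/mm^2


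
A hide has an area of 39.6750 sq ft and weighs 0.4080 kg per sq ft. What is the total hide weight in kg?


Formula: Weight = area * weight_per_sqft
Substituting: Weight = 39.6750 * 0.4080
Result: 16.1874 kg


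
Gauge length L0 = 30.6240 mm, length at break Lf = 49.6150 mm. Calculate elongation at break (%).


Formula: Elongation = (Lf - L0) / L0 * 100
Substituting: Elongation = (49.6150 - 30.6240) / 30.6240 * 100
Result: 62.0135 %


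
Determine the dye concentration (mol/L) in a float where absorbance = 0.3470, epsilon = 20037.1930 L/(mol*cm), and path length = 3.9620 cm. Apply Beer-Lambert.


Formula: c = A / (epsilon * l)
Substituting: c = 0.3470 / (20037.1930 * 3.9620)
Result: 4.3710e-06 mol/L


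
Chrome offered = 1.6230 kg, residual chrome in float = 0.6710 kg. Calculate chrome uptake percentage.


Formula: Uptake = (offered - residual) / offered * 100
Substituting: Uptake = (1.6230 - 0.6710) / 1.6230 * 100
Result: 58.6568 %


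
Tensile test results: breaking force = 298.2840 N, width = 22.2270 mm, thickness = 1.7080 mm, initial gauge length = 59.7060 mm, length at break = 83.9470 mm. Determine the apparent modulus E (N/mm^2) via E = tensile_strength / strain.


TS = F / (w * t) = 298.2840 / (22.2270 * 1.7080) = 7.8571 N/mm^2
strain = (Lf - L0) / L0 = (83.9470 - 59.7060) / 59.7060 = 0.4060
E = TS / strain = 7.8571 / 0.4060 = 19.3521 N/mm^2


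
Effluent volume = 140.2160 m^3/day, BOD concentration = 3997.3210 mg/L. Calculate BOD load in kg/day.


Formula: BOD_load = volume * conc / 1000
Substituting: BOD_load = 140.2160 * 3997.3210 / 1000
Result: 560.4884 kg/day


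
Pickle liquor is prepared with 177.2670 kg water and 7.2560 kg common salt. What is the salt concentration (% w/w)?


Formula: Conc = salt / (water + salt) * 100
Substituting: Conc = 7.2560 / (177.2670 + 7.2560) * 100
Result: 3.9323 %


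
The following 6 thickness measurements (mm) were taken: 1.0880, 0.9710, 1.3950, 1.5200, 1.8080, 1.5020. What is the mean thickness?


Formula: Average = sum / n
Substituting: Average = 8.2840 / 6
Result: 1.3807 mm


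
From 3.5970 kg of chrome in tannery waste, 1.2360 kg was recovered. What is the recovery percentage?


Formula: Recovery = recovered / input * 100
Substituting: Recovery = 1.2360 / 3.5970 * 100
Result: 34.3620 %


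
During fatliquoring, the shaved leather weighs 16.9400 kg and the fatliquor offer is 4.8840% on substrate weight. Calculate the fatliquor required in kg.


Formula: Fat = substrate * pct / 100
Substituting: Fat = 16.9400 * 4.8840 / 100
Result: 0.8273 kg


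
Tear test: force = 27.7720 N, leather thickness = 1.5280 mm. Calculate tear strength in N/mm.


Formula: Tear strength = force / thickness
Substituting: Tear strength = 27.7720 / 1.5280
Result: 18.1754 N/mm


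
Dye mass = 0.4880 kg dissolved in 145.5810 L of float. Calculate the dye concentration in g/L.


Formula: Conc = dye_mass(kg) / volume(L) * 1000
Substituting: Conc = 0.4880 / 145.5810 * 1000
Result: 3.3521 g/L


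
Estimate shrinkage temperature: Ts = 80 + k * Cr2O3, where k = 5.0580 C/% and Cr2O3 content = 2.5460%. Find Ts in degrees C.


Formula: Ts = 80 + k * Cr2O3
Substituting: Ts = 80 + 5.0580 * 2.5460
Result: 92.8777 C


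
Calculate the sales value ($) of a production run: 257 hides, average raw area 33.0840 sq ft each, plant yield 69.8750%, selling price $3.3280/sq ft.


Raw_total = N * avg_area = 257 * 33.0840 = 8502.5880 sq ft
Finished = Raw_total * yield / 100 = 8502.5880 * 69.8750 / 100 = 5941.1834 sq ft
Value = Finished * price = 5941.1834 * 3.3280 = 19772.2582 $


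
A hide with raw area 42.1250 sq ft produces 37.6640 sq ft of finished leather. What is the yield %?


Formula: Yield = finished / raw * 100
Substituting: Yield = 37.6640 / 42.1250 * 100
Result: 89.4101 %


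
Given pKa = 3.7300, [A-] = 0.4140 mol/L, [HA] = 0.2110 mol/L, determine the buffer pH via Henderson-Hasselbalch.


ratio = [A-] / [HA] = 0.4140 / 0.2110 = 1.9621
log10(ratio) = 0.2927
pH = pKa + log10(ratio) = 3.7300 + 0.2927 = 4.0227


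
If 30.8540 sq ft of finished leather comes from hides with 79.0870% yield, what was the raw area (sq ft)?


Formula: raw = finished * 100 / yield
Substituting: raw = 30.8540 * 100 / 79.0870
Result: 39.0127 sq ft


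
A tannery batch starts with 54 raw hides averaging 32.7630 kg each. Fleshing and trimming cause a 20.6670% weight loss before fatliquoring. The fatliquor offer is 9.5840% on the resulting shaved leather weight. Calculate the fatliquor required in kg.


Total_raw = N * avg_wt = 54 * 32.7630 = 1769.2020 kg
Substrate = Total_raw * (1 - loss/100) = 1769.2020 * (1 - 20.6670/100) = 1403.5610 kg
Fat = Substrate * pct / 100 = 1403.5610 * 9.5840 / 100 = 134.5173 kg
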